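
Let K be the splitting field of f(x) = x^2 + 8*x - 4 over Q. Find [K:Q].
[K:Q] = 2

The discriminant of x^2 + (8)*x + (-4) is b^2 - 4c = 64 - (-16) = 80. Since 80 is not a perfect square in Q, the polynomial is irreducible over Q. Its two roots generate a degree-2 extension, so [K:Q] = 2.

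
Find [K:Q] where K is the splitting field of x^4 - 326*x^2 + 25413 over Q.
[K:Q] = 4

f factors as (x^2 - 129)(x^2 - 197); the splitting field is K = Q(sqrt(129), sqrt(197)). Since 129, 197, and 25413 are all non-squares in Q, the three subfields Q(sqrt(129)), Q(sqrt(197)), Q(sqrt(25413)) are distinct degree-2 extensions, so [K:Q] = 4 (Klein four Galois group).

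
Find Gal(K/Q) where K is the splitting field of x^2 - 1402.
Gal(K/Q) = Z/2Z (cyclic of order 2)

x^2 - 1402 is irreducible over Q since 1402 is not a rational square. The splitting field Q(sqrt(1402)) has degree 2 over Q, and its unique nontrivial automorphism is sqrt(1402) ↦ -sqrt(1402). Hence Gal(Q(sqrt(1402))/Q) = Z/2Z.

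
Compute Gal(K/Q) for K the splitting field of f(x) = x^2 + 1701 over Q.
Gal(K/Q) = Z/2Z (cyclic of order 2)

x^2 + 1701 is irreducible over Q since -1701 is not a rational square. The splitting field Q(sqrt(-1701)) has degree 2 over Q, and its unique nontrivial automorphism is sqrt(-1701) ↦ -sqrt(-1701). Hence Gal(Q(sqrt(-1701))/Q) = Z/2Z.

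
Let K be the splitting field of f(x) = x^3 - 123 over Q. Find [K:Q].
[K:Q] = 6

x^3 - 123 has one real root r = 123^(1/3) and two complex roots r*zeta_3, r*zeta_3^2 where zeta_3 = e^(2*pi*i/3). The splitting field is Q(r, zeta_3). [Q(r):Q] = 3 and [Q(zeta_3):Q] = 2 with gcd = 1, so [Q(r, zeta_3):Q] = 3 * 2 = 6.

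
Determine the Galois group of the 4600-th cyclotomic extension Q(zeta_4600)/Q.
|Gal(Q(zeta_4600)/Q)| = phi(4600) = 1760; group ≅ (Z/4600Z)^* ≅ Z/2Z × Z/2Z × Z/20Z × Z/22Z

The n-th cyclotomic polynomial Φ_4600(x) is the minimal polynomial of zeta_4600 over Q and has degree phi(4600) = 1760. So Q(zeta_4600) is a degree-1760 Galois extension with Galois group (Z/4600Z)^*. By CRT, (Z/4600Z)^* ≅ (Z/8Z)^* × (Z/25Z)^* × (Z/23Z)^*. Each prime-power unit group is (Z/8Z)^* ≅ Z/2Z × Z/2Z; (Z/25Z)^* ≅ Z/20Z; (Z/23Z)^* ≅ Z/22Z. Hence Gal(Q(zeta_4600)/Q) ≅ Z/2Z × Z/2Z × Z/20Z × Z/22Z.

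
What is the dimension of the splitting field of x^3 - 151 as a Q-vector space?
[K:Q] = 6

x^3 - 151 has one real root r = 151^(1/3) and two complex roots r*zeta_3, r*zeta_3^2 where zeta_3 = e^(2*pi*i/3). The splitting field is Q(r, zeta_3). [Q(r):Q] = 3 and [Q(zeta_3):Q] = 2 with gcd = 1, so [Q(r, zeta_3):Q] = 3 * 2 = 6.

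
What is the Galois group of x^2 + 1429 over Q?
Gal(K/Q) = Z/2Z (cyclic of order 2)

x^2 + 1429 is irreducible over Q since -1429 is not a rational square. The splitting field Q(sqrt(-1429)) has degree 2 over Q, and its unique nontrivial automorphism is sqrt(-1429) ↦ -sqrt(-1429). Hence Gal(Q(sqrt(-1429))/Q) = Z/2Z.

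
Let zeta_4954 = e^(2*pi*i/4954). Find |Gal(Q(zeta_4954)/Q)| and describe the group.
|Gal(Q(zeta_4954)/Q)| = phi(4954) = 2476; group ≅ (Z/4954Z)^* ≅ Z/2476Z

The n-th cyclotomic polynomial Φ_4954(x) is the minimal polynomial of zeta_4954 over Q and has degree phi(4954) = 2476. So Q(zeta_4954) is a degree-2476 Galois extension with Galois group (Z/4954Z)^*. By CRT, (Z/4954Z)^* ≅ (Z/2Z)^* × (Z/2477Z)^*. Each prime-power unit group is (Z/2Z)^* ≅ trivial group (order 1); (Z/2477Z)^* ≅ Z/2476Z. Hence Gal(Q(zeta_4954)/Q) ≅ Z/2476Z.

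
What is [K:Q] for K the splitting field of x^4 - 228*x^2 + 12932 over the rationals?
[K:Q] = 4

f factors as (x^2 - 106)(x^2 - 122); the splitting field is K = Q(sqrt(106), sqrt(122)). Since 106, 122, and 12932 are all non-squares in Q, the three subfields Q(sqrt(106)), Q(sqrt(122)), Q(sqrt(12932)) are distinct degree-2 extensions, so [K:Q] = 4 (Klein four Galois group).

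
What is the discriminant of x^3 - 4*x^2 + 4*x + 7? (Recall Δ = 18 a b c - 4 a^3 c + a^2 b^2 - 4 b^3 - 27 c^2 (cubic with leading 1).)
Δ = -1547

For x^3 + a x^2 + b x + c the discriminant is Δ = 18 a b c - 4 a^3 c + a^2 b^2 - 4 b^3 - 27 c^2.
Plug a = -4, b = 4, c = 7:
  18*(-4)*(4)*(7) - 4*(-4)^3*(7) + (-4)^2*(4)^2 - 4*(4)^3 - 27*(7)^2
  = -2016 + (1792) + 256 + (-256) + (-1323)
  = -1547.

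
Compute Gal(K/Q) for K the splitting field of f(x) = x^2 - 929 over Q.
Gal(K/Q) = Z/2Z (cyclic of order 2)

x^2 - 929 is irreducible over Q since 929 is not a rational square. The splitting field Q(sqrt(929)) has degree 2 over Q, and its unique nontrivial automorphism is sqrt(929) ↦ -sqrt(929). Hence Gal(Q(sqrt(929))/Q) = Z/2Z.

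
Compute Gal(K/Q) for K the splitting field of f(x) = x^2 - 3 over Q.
Gal(K/Q) = Z/2Z (cyclic of order 2)

x^2 - 3 is irreducible over Q since 3 is not a rational square. The splitting field Q(sqrt(3)) has degree 2 over Q, and its unique nontrivial automorphism is sqrt(3) ↦ -sqrt(3). Hence Gal(Q(sqrt(3))/Q) = Z/2Z.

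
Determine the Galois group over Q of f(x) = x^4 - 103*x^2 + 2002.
Gal(K/Q) = V_4 (Klein four-group, Z/2Z × Z/2Z)

f factors as (x^2 - 77)(x^2 - 26), so the splitting field is K = Q(sqrt(77), sqrt(26)). The elements 77, 26, 2002 are all non-squares in Q, so sqrt(77) and sqrt(26) generate independent quadratic extensions. Thus [K:Q] = 4 and Gal(K/Q) is generated by the two order-2 automorphisms sqrt(77) ↦ -sqrt(77) and sqrt(26) ↦ -sqrt(26), giving V_4.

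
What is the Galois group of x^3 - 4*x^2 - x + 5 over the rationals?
Gal(K/Q) = S_3 (symmetric group of order 6)

Compute the discriminant of x^3 + (-4)*x^2 + (-1)*x + (5): Δ = 985. Since Δ is not a rational square, the Galois group is not contained in A_3; it must be the full S_3 (irreducibility of the cubic rules out anything smaller).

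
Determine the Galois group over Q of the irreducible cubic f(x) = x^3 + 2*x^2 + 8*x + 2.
Gal(K/Q) = S_3 (symmetric group of order 6)

Compute the discriminant of x^3 + (2)*x^2 + (8)*x + (2): Δ = -1388. Since Δ is not a rational square, the Galois group is not contained in A_3; it must be the full S_3 (irreducibility of the cubic rules out anything smaller).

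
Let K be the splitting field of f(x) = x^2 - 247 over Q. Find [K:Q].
[K:Q] = 2

The polynomial x^2 - 247 is irreducible over Q since 247 is not a perfect square. Its splitting field is Q(sqrt(247)), which has degree 2 over Q.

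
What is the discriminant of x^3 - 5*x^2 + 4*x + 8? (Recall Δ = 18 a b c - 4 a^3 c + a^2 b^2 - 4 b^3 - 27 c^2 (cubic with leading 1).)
Δ = -464

For x^3 + a x^2 + b x + c the discriminant is Δ = 18 a b c - 4 a^3 c + a^2 b^2 - 4 b^3 - 27 c^2.
Plug a = -5, b = 4, c = 8:
  18*(-5)*(4)*(8) - 4*(-5)^3*(8) + (-5)^2*(4)^2 - 4*(4)^3 - 27*(8)^2
  = -2880 + (4000) + 400 + (-256) + (-1728)
  = -464.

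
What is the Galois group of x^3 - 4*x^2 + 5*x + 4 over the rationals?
Gal(K/Q) = S_3 (symmetric group of order 6)

Compute the discriminant of x^3 + (-4)*x^2 + (5)*x + (4): Δ = -948. Since Δ is not a rational square, the Galois group is not contained in A_3; it must be the full S_3 (irreducibility of the cubic rules out anything smaller).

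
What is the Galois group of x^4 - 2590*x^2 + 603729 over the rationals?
Gal(K/Q) = Z/2Z (cyclic of order 2)

f factors as (x^2 - 2331)(x^2 - 259), so the splitting field is K = Q(sqrt(2331), sqrt(259)). The squarefree part of 2331 is 259 and the squarefree part of 259 is also 259, so sqrt(2331) and sqrt(259) are both rational multiples of sqrt(259). Hence Q(sqrt(2331)) = Q(sqrt(259)) = Q(sqrt(259)), and the splitting field collapses to a single degree-2 extension with Galois group Z/2Z.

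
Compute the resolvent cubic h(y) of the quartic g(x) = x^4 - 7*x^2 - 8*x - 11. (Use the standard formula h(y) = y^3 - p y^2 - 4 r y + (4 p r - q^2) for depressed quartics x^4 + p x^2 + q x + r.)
h(y) = y^3 + 7*y^2 + 44*y + 244

Identify coefficients: p = -7, q = -8, r = -11.
Plug into h(y) = y^3 - p y^2 - 4 r y + (4 p r - q^2):
  h(y) = y^3 - (-7) y^2 - 4*(-11) y + (4*(-7)*(-11) - (-8)^2)
       = y^3 + (7) y^2 + (44) y + (244).
Simplifying: h(y) = y^3 + 7*y^2 + 44*y + 244.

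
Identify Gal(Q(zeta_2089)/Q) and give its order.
|Gal(Q(zeta_2089)/Q)| = phi(2089) = 2088; group ≅ (Z/2089Z)^* ≅ Z/2088Z

The n-th cyclotomic polynomial Φ_2089(x) is the minimal polynomial of zeta_2089 over Q and has degree phi(2089) = 2088. So Q(zeta_2089) is a degree-2088 Galois extension with Galois group (Z/2089Z)^*. (Z/2089Z)^* is cyclic since 2089 is an odd prime power (or 4). Hence Gal(Q(zeta_2089)/Q) ≅ Z/2088Z.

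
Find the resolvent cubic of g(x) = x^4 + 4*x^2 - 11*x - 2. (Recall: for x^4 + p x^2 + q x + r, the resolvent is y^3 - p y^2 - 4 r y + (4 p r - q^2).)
h(y) = y^3 - 4*y^2 + 8*y - 153

Identify coefficients: p = 4, q = -11, r = -2.
Plug into h(y) = y^3 - p y^2 - 4 r y + (4 p r - q^2):
  h(y) = y^3 - (4) y^2 - 4*(-2) y + (4*(4)*(-2) - (-11)^2)
       = y^3 + (-4) y^2 + (8) y + (-153).
Simplifying: h(y) = y^3 - 4*y^2 + 8*y - 153.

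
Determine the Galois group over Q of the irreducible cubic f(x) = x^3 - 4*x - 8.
Gal(K/Q) = S_3 (symmetric group of order 6)

Compute the discriminant of x^3 + (0)*x^2 + (-4)*x + (-8): Δ = -1472. Since Δ is not a rational square, the Galois group is not contained in A_3; it must be the full S_3 (irreducibility of the cubic rules out anything smaller).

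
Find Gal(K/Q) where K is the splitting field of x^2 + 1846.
Gal(K/Q) = Z/2Z (cyclic of order 2)

x^2 + 1846 is irreducible over Q since -1846 is not a rational square. The splitting field Q(sqrt(-1846)) has degree 2 over Q, and its unique nontrivial automorphism is sqrt(-1846) ↦ -sqrt(-1846). Hence Gal(Q(sqrt(-1846))/Q) = Z/2Z.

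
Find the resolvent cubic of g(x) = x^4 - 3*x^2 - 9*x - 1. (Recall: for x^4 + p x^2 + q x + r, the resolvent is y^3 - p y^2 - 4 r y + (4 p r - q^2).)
h(y) = y^3 + 3*y^2 + 4*y - 69

Identify coefficients: p = -3, q = -9, r = -1.
Plug into h(y) = y^3 - p y^2 - 4 r y + (4 p r - q^2):
  h(y) = y^3 - (-3) y^2 - 4*(-1) y + (4*(-3)*(-1) - (-9)^2)
       = y^3 + (3) y^2 + (4) y + (-69).
Simplifying: h(y) = y^3 + 3*y^2 + 4*y - 69.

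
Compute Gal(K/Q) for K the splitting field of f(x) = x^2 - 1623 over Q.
Gal(K/Q) = Z/2Z (cyclic of order 2)

x^2 - 1623 is irreducible over Q since 1623 is not a rational square. The splitting field Q(sqrt(1623)) has degree 2 over Q, and its unique nontrivial automorphism is sqrt(1623) ↦ -sqrt(1623). Hence Gal(Q(sqrt(1623))/Q) = Z/2Z.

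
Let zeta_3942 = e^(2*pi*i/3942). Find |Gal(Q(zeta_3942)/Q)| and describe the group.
|Gal(Q(zeta_3942)/Q)| = phi(3942) = 1296; group ≅ (Z/3942Z)^* ≅ Z/18Z × Z/72Z

The n-th cyclotomic polynomial Φ_3942(x) is the minimal polynomial of zeta_3942 over Q and has degree phi(3942) = 1296. So Q(zeta_3942) is a degree-1296 Galois extension with Galois group (Z/3942Z)^*. By CRT, (Z/3942Z)^* ≅ (Z/2Z)^* × (Z/27Z)^* × (Z/73Z)^*. Each prime-power unit group is (Z/2Z)^* ≅ trivial group (order 1); (Z/27Z)^* ≅ Z/18Z; (Z/73Z)^* ≅ Z/72Z. Hence Gal(Q(zeta_3942)/Q) ≅ Z/18Z × Z/72Z.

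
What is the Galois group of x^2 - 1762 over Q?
Gal(K/Q) = Z/2Z (cyclic of order 2)

x^2 - 1762 is irreducible over Q since 1762 is not a rational square. The splitting field Q(sqrt(1762)) has degree 2 over Q, and its unique nontrivial automorphism is sqrt(1762) ↦ -sqrt(1762). Hence Gal(Q(sqrt(1762))/Q) = Z/2Z.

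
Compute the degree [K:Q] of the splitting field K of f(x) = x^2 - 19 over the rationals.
[K:Q] = 2

The polynomial x^2 - 19 is irreducible over Q since 19 is not a perfect square. Its splitting field is Q(sqrt(19)), which has degree 2 over Q.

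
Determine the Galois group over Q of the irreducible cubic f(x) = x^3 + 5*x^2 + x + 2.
Gal(K/Q) = S_3 (symmetric group of order 6)

Compute the discriminant of x^3 + (5)*x^2 + (1)*x + (2): Δ = -907. Since Δ is not a rational square, the Galois group is not contained in A_3; it must be the full S_3 (irreducibility of the cubic rules out anything smaller).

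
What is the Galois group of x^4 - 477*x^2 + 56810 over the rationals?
Gal(K/Q) = V_4 (Klein four-group, Z/2Z × Z/2Z)

f factors as (x^2 - 230)(x^2 - 247), so the splitting field is K = Q(sqrt(230), sqrt(247)). The elements 230, 247, 56810 are all non-squares in Q, so sqrt(230) and sqrt(247) generate independent quadratic extensions. Thus [K:Q] = 4 and Gal(K/Q) is generated by the two order-2 automorphisms sqrt(230) ↦ -sqrt(230) and sqrt(247) ↦ -sqrt(247), giving V_4.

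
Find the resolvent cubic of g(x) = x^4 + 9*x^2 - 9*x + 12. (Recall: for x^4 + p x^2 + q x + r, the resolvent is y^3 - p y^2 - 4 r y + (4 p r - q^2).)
h(y) = y^3 - 9*y^2 - 48*y + 351

Identify coefficients: p = 9, q = -9, r = 12.
Plug into h(y) = y^3 - p y^2 - 4 r y + (4 p r - q^2):
  h(y) = y^3 - (9) y^2 - 4*(12) y + (4*(9)*(12) - (-9)^2)
       = y^3 + (-9) y^2 + (-48) y + (351).
Simplifying: h(y) = y^3 - 9*y^2 - 48*y + 351.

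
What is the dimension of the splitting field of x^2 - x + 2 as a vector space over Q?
[K:Q] = 2

The discriminant of x^2 + (-1)*x + (2) is b^2 - 4c = 1 - (8) = -7. Since -7 is not a perfect square in Q, the polynomial is irreducible over Q. Its two roots generate a degree-2 extension, so [K:Q] = 2.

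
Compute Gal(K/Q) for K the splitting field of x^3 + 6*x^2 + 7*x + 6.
Gal(K/Q) = S_3 (symmetric group of order 6)

Compute the discriminant of x^3 + (6)*x^2 + (7)*x + (6): Δ = -1228. Since Δ is not a rational square, the Galois group is not contained in A_3; it must be the full S_3 (irreducibility of the cubic rules out anything smaller).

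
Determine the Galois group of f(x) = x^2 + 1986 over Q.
Gal(K/Q) = Z/2Z (cyclic of order 2)

x^2 + 1986 is irreducible over Q since -1986 is not a rational square. The splitting field Q(sqrt(-1986)) has degree 2 over Q, and its unique nontrivial automorphism is sqrt(-1986) ↦ -sqrt(-1986). Hence Gal(Q(sqrt(-1986))/Q) = Z/2Z.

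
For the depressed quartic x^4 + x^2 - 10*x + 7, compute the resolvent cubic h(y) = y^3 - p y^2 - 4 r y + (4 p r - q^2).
h(y) = y^3 - y^2 - 28*y - 72

Identify coefficients: p = 1, q = -10, r = 7.
Plug into h(y) = y^3 - p y^2 - 4 r y + (4 p r - q^2):
  h(y) = y^3 - (1) y^2 - 4*(7) y + (4*(1)*(7) - (-10)^2)
       = y^3 + (-1) y^2 + (-28) y + (-72).
Simplifying: h(y) = y^3 - y^2 - 28*y - 72.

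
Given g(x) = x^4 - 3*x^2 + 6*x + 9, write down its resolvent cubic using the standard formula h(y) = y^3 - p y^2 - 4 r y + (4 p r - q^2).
h(y) = y^3 + 3*y^2 - 36*y - 144

Identify coefficients: p = -3, q = 6, r = 9.
Plug into h(y) = y^3 - p y^2 - 4 r y + (4 p r - q^2):
  h(y) = y^3 - (-3) y^2 - 4*(9) y + (4*(-3)*(9) - (6)^2)
       = y^3 + (3) y^2 + (-36) y + (-144).
Simplifying: h(y) = y^3 + 3*y^2 - 36*y - 144.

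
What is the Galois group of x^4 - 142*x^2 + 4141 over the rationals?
Gal(K/Q) = V_4 (Klein four-group, Z/2Z × Z/2Z)

f factors as (x^2 - 101)(x^2 - 41), so the splitting field is K = Q(sqrt(101), sqrt(41)). The elements 101, 41, 4141 are all non-squares in Q, so sqrt(101) and sqrt(41) generate independent quadratic extensions. Thus [K:Q] = 4 and Gal(K/Q) is generated by the two order-2 automorphisms sqrt(101) ↦ -sqrt(101) and sqrt(41) ↦ -sqrt(41), giving V_4.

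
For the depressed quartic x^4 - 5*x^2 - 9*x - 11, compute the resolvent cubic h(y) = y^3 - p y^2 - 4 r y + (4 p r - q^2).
h(y) = y^3 + 5*y^2 + 44*y + 139

Identify coefficients: p = -5, q = -9, r = -11.
Plug into h(y) = y^3 - p y^2 - 4 r y + (4 p r - q^2):
  h(y) = y^3 - (-5) y^2 - 4*(-11) y + (4*(-5)*(-11) - (-9)^2)
       = y^3 + (5) y^2 + (44) y + (139).
Simplifying: h(y) = y^3 + 5*y^2 + 44*y + 139.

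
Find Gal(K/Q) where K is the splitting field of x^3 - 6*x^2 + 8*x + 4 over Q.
Gal(K/Q) = S_3 (symmetric group of order 6)

Compute the discriminant of x^3 + (-6)*x^2 + (8)*x + (4): Δ = -176. Since Δ is not a rational square, the Galois group is not contained in A_3; it must be the full S_3 (irreducibility of the cubic rules out anything smaller).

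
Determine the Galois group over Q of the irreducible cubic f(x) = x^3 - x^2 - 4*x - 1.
Gal(K/Q) = A_3 (cyclic of order 3)

Compute the discriminant of x^3 + (-1)*x^2 + (-4)*x + (-1): Δ = 169. Since Δ is a perfect square (Δ = 13^2), the Galois group is contained in A_3. Irreducibility forces the group to be transitive on three roots, so Gal = A_3.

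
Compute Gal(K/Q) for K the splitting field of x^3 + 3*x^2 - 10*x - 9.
Gal(K/Q) = S_3 (symmetric group of order 6)

Compute the discriminant of x^3 + (3)*x^2 + (-10)*x + (-9): Δ = 8545. Since Δ is not a rational square, the Galois group is not contained in A_3; it must be the full S_3 (irreducibility of the cubic rules out anything smaller).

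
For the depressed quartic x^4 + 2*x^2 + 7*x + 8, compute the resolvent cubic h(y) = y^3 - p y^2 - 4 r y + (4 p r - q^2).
h(y) = y^3 - 2*y^2 - 32*y + 15

Identify coefficients: p = 2, q = 7, r = 8.
Plug into h(y) = y^3 - p y^2 - 4 r y + (4 p r - q^2):
  h(y) = y^3 - (2) y^2 - 4*(8) y + (4*(2)*(8) - (7)^2)
       = y^3 + (-2) y^2 + (-32) y + (15).
Simplifying: h(y) = y^3 - 2*y^2 - 32*y + 15.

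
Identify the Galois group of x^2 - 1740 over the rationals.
Gal(K/Q) = Z/2Z (cyclic of order 2)

x^2 - 1740 is irreducible over Q since 1740 is not a rational square. The splitting field Q(sqrt(1740)) has degree 2 over Q, and its unique nontrivial automorphism is sqrt(1740) ↦ -sqrt(1740). Hence Gal(Q(sqrt(1740))/Q) = Z/2Z.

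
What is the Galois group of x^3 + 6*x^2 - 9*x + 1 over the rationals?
Gal(K/Q) = A_3 (cyclic of order 3)

Compute the discriminant of x^3 + (6)*x^2 + (-9)*x + (1): Δ = 3969. Since Δ is a perfect square (Δ = 63^2), the Galois group is contained in A_3. Irreducibility forces the group to be transitive on three roots, so Gal = A_3.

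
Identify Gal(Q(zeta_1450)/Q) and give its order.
|Gal(Q(zeta_1450)/Q)| = phi(1450) = 560; group ≅ (Z/1450Z)^* ≅ Z/20Z × Z/28Z

The n-th cyclotomic polynomial Φ_1450(x) is the minimal polynomial of zeta_1450 over Q and has degree phi(1450) = 560. So Q(zeta_1450) is a degree-560 Galois extension with Galois group (Z/1450Z)^*. By CRT, (Z/1450Z)^* ≅ (Z/2Z)^* × (Z/25Z)^* × (Z/29Z)^*. Each prime-power unit group is (Z/2Z)^* ≅ trivial group (order 1); (Z/25Z)^* ≅ Z/20Z; (Z/29Z)^* ≅ Z/28Z. Hence Gal(Q(zeta_1450)/Q) ≅ Z/20Z × Z/28Z.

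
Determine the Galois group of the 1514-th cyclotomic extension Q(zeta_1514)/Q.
|Gal(Q(zeta_1514)/Q)| = phi(1514) = 756; group ≅ (Z/1514Z)^* ≅ Z/756Z

The n-th cyclotomic polynomial Φ_1514(x) is the minimal polynomial of zeta_1514 over Q and has degree phi(1514) = 756. So Q(zeta_1514) is a degree-756 Galois extension with Galois group (Z/1514Z)^*. By CRT, (Z/1514Z)^* ≅ (Z/2Z)^* × (Z/757Z)^*. Each prime-power unit group is (Z/2Z)^* ≅ trivial group (order 1); (Z/757Z)^* ≅ Z/756Z. Hence Gal(Q(zeta_1514)/Q) ≅ Z/756Z.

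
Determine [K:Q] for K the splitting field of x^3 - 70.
[K:Q] = 6

x^3 - 70 has one real root r = 70^(1/3) and two complex roots r*zeta_3, r*zeta_3^2 where zeta_3 = e^(2*pi*i/3). The splitting field is Q(r, zeta_3). [Q(r):Q] = 3 and [Q(zeta_3):Q] = 2 with gcd = 1, so [Q(r, zeta_3):Q] = 3 * 2 = 6.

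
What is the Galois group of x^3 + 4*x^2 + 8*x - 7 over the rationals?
Gal(K/Q) = S_3 (symmetric group of order 6)

Compute the discriminant of x^3 + (4)*x^2 + (8)*x + (-7): Δ = -4587. Since Δ is not a rational square, the Galois group is not contained in A_3; it must be the full S_3 (irreducibility of the cubic rules out anything smaller).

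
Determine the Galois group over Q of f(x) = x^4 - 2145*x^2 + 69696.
Gal(K/Q) = Z/2Z (cyclic of order 2)

f factors as (x^2 - 2112)(x^2 - 33), so the splitting field is K = Q(sqrt(2112), sqrt(33)). The squarefree part of 2112 is 33 and the squarefree part of 33 is also 33, so sqrt(2112) and sqrt(33) are both rational multiples of sqrt(33). Hence Q(sqrt(2112)) = Q(sqrt(33)) = Q(sqrt(33)), and the splitting field collapses to a single degree-2 extension with Galois group Z/2Z.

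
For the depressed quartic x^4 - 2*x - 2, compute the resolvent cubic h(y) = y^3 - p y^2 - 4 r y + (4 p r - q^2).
h(y) = y^3 + 8*y - 4

Identify coefficients: p = 0, q = -2, r = -2.
Plug into h(y) = y^3 - p y^2 - 4 r y + (4 p r - q^2):
  h(y) = y^3 - (0) y^2 - 4*(-2) y + (4*(0)*(-2) - (-2)^2)
       = y^3 + (0) y^2 + (8) y + (-4).
Simplifying: h(y) = y^3 + 8*y - 4.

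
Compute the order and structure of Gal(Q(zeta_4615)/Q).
|Gal(Q(zeta_4615)/Q)| = phi(4615) = 3360; group ≅ (Z/4615Z)^* ≅ Z/4Z × Z/12Z × Z/70Z

The n-th cyclotomic polynomial Φ_4615(x) is the minimal polynomial of zeta_4615 over Q and has degree phi(4615) = 3360. So Q(zeta_4615) is a degree-3360 Galois extension with Galois group (Z/4615Z)^*. By CRT, (Z/4615Z)^* ≅ (Z/5Z)^* × (Z/13Z)^* × (Z/71Z)^*. Each prime-power unit group is (Z/5Z)^* ≅ Z/4Z; (Z/13Z)^* ≅ Z/12Z; (Z/71Z)^* ≅ Z/70Z. Hence Gal(Q(zeta_4615)/Q) ≅ Z/4Z × Z/12Z × Z/70Z.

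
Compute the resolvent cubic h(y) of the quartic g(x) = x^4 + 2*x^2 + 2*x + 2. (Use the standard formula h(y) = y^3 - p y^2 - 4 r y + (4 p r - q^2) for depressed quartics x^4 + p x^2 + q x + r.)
h(y) = y^3 - 2*y^2 - 8*y + 12

Identify coefficients: p = 2, q = 2, r = 2.
Plug into h(y) = y^3 - p y^2 - 4 r y + (4 p r - q^2):
  h(y) = y^3 - (2) y^2 - 4*(2) y + (4*(2)*(2) - (2)^2)
       = y^3 + (-2) y^2 + (-8) y + (12).
Simplifying: h(y) = y^3 - 2*y^2 - 8*y + 12.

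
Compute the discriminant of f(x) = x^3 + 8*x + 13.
Δ = -6611

For a depressed cubic x^3 + p x + q the discriminant is Δ = -4 p^3 - 27 q^2 = -4*(8)^3 - 27*(13)^2 = -2048 - 4563 = -6611.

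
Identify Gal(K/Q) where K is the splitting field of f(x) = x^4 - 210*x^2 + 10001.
Gal(K/Q) = V_4 (Klein four-group, Z/2Z × Z/2Z)

f factors as (x^2 - 73)(x^2 - 137), so the splitting field is K = Q(sqrt(73), sqrt(137)). The elements 73, 137, 10001 are all non-squares in Q, so sqrt(73) and sqrt(137) generate independent quadratic extensions. Thus [K:Q] = 4 and Gal(K/Q) is generated by the two order-2 automorphisms sqrt(73) ↦ -sqrt(73) and sqrt(137) ↦ -sqrt(137), giving V_4.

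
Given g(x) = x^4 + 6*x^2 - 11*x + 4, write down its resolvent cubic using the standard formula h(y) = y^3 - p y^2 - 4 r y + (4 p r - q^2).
h(y) = y^3 - 6*y^2 - 16*y - 25

Identify coefficients: p = 6, q = -11, r = 4.
Plug into h(y) = y^3 - p y^2 - 4 r y + (4 p r - q^2):
  h(y) = y^3 - (6) y^2 - 4*(4) y + (4*(6)*(4) - (-11)^2)
       = y^3 + (-6) y^2 + (-16) y + (-25).
Simplifying: h(y) = y^3 - 6*y^2 - 16*y - 25.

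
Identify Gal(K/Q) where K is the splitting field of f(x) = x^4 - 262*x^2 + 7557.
Gal(K/Q) = V_4 (Klein four-group, Z/2Z × Z/2Z)

f factors as (x^2 - 33)(x^2 - 229), so the splitting field is K = Q(sqrt(33), sqrt(229)). The elements 33, 229, 7557 are all non-squares in Q, so sqrt(33) and sqrt(229) generate independent quadratic extensions. Thus [K:Q] = 4 and Gal(K/Q) is generated by the two order-2 automorphisms sqrt(33) ↦ -sqrt(33) and sqrt(229) ↦ -sqrt(229), giving V_4.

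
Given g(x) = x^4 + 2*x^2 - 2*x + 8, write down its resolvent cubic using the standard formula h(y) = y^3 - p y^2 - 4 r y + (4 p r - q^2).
h(y) = y^3 - 2*y^2 - 32*y + 60

Identify coefficients: p = 2, q = -2, r = 8.
Plug into h(y) = y^3 - p y^2 - 4 r y + (4 p r - q^2):
  h(y) = y^3 - (2) y^2 - 4*(8) y + (4*(2)*(8) - (-2)^2)
       = y^3 + (-2) y^2 + (-32) y + (60).
Simplifying: h(y) = y^3 - 2*y^2 - 32*y + 60.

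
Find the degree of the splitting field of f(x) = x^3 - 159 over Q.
[K:Q] = 6

x^3 - 159 has one real root r = 159^(1/3) and two complex roots r*zeta_3, r*zeta_3^2 where zeta_3 = e^(2*pi*i/3). The splitting field is Q(r, zeta_3). [Q(r):Q] = 3 and [Q(zeta_3):Q] = 2 with gcd = 1, so [Q(r, zeta_3):Q] = 3 * 2 = 6.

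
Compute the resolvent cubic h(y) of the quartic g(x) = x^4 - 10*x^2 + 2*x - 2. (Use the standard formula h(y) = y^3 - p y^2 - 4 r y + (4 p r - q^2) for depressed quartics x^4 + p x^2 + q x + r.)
h(y) = y^3 + 10*y^2 + 8*y + 76

Identify coefficients: p = -10, q = 2, r = -2.
Plug into h(y) = y^3 - p y^2 - 4 r y + (4 p r - q^2):
  h(y) = y^3 - (-10) y^2 - 4*(-2) y + (4*(-10)*(-2) - (2)^2)
       = y^3 + (10) y^2 + (8) y + (76).
Simplifying: h(y) = y^3 + 10*y^2 + 8*y + 76.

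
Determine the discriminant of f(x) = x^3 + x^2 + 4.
Δ = -448

For x^3 + a x^2 + b x + c the discriminant is Δ = 18 a b c - 4 a^3 c + a^2 b^2 - 4 b^3 - 27 c^2.
Plug a = 1, b = 0, c = 4:
  18*(1)*(0)*(4) - 4*(1)^3*(4) + (1)^2*(0)^2 - 4*(0)^3 - 27*(4)^2
  = 0 + (-16) + 0 + (0) + (-432)
  = -448.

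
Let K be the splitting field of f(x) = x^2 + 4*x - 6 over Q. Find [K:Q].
[K:Q] = 2

The discriminant of x^2 + (4)*x + (-6) is b^2 - 4c = 16 - (-24) = 40. Since 40 is not a perfect square in Q, the polynomial is irreducible over Q. Its two roots generate a degree-2 extension, so [K:Q] = 2.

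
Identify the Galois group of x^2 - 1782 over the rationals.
Gal(K/Q) = Z/2Z (cyclic of order 2)

x^2 - 1782 is irreducible over Q since 1782 is not a rational square. The splitting field Q(sqrt(1782)) has degree 2 over Q, and its unique nontrivial automorphism is sqrt(1782) ↦ -sqrt(1782). Hence Gal(Q(sqrt(1782))/Q) = Z/2Z.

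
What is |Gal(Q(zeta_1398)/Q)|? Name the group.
|Gal(Q(zeta_1398)/Q)| = phi(1398) = 464; group ≅ (Z/1398Z)^* ≅ Z/2Z × Z/232Z

The n-th cyclotomic polynomial Φ_1398(x) is the minimal polynomial of zeta_1398 over Q and has degree phi(1398) = 464. So Q(zeta_1398) is a degree-464 Galois extension with Galois group (Z/1398Z)^*. By CRT, (Z/1398Z)^* ≅ (Z/2Z)^* × (Z/3Z)^* × (Z/233Z)^*. Each prime-power unit group is (Z/2Z)^* ≅ trivial group (order 1); (Z/3Z)^* ≅ Z/2Z; (Z/233Z)^* ≅ Z/232Z. Hence Gal(Q(zeta_1398)/Q) ≅ Z/2Z × Z/232Z.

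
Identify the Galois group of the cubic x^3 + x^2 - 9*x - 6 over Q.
Gal(K/Q) = S_3 (symmetric group of order 6)

Compute the discriminant of x^3 + (1)*x^2 + (-9)*x + (-6): Δ = 3021. Since Δ is not a rational square, the Galois group is not contained in A_3; it must be the full S_3 (irreducibility of the cubic rules out anything smaller).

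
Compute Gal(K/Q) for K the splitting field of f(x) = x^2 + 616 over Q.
Gal(K/Q) = Z/2Z (cyclic of order 2)

x^2 + 616 is irreducible over Q since -616 is not a rational square. The splitting field Q(sqrt(-616)) has degree 2 over Q, and its unique nontrivial automorphism is sqrt(-616) ↦ -sqrt(-616). Hence Gal(Q(sqrt(-616))/Q) = Z/2Z.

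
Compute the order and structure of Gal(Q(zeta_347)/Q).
|Gal(Q(zeta_347)/Q)| = phi(347) = 346; group ≅ (Z/347Z)^* ≅ Z/346Z

The n-th cyclotomic polynomial Φ_347(x) is the minimal polynomial of zeta_347 over Q and has degree phi(347) = 346. So Q(zeta_347) is a degree-346 Galois extension with Galois group (Z/347Z)^*. (Z/347Z)^* is cyclic since 347 is an odd prime power (or 4). Hence Gal(Q(zeta_347)/Q) ≅ Z/346Z.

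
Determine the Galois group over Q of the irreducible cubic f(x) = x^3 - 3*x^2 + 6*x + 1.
Gal(K/Q) = S_3 (symmetric group of order 6)

Compute the discriminant of x^3 + (-3)*x^2 + (6)*x + (1): Δ = -783. Since Δ is not a rational square, the Galois group is not contained in A_3; it must be the full S_3 (irreducibility of the cubic rules out anything smaller).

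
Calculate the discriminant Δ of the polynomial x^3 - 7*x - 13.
Δ = -3191

For a depressed cubic x^3 + p x + q the discriminant is Δ = -4 p^3 - 27 q^2 = -4*(-7)^3 - 27*(-13)^2 = 1372 - 4563 = -3191.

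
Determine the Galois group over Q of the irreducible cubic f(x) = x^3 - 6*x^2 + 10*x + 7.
Gal(K/Q) = S_3 (symmetric group of order 6)

Compute the discriminant of x^3 + (-6)*x^2 + (10)*x + (7): Δ = -3235. Since Δ is not a rational square, the Galois group is not contained in A_3; it must be the full S_3 (irreducibility of the cubic rules out anything smaller).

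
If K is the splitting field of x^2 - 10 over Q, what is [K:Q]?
[K:Q] = 2

The polynomial x^2 - 10 is irreducible over Q since 10 is not a perfect square. Its splitting field is Q(sqrt(10)), which has degree 2 over Q.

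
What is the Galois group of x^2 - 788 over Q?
Gal(K/Q) = Z/2Z (cyclic of order 2)

x^2 - 788 is irreducible over Q since 788 is not a rational square. The splitting field Q(sqrt(788)) has degree 2 over Q, and its unique nontrivial automorphism is sqrt(788) ↦ -sqrt(788). Hence Gal(Q(sqrt(788))/Q) = Z/2Z.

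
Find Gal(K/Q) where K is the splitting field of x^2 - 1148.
Gal(K/Q) = Z/2Z (cyclic of order 2)

x^2 - 1148 is irreducible over Q since 1148 is not a rational square. The splitting field Q(sqrt(1148)) has degree 2 over Q, and its unique nontrivial automorphism is sqrt(1148) ↦ -sqrt(1148). Hence Gal(Q(sqrt(1148))/Q) = Z/2Z.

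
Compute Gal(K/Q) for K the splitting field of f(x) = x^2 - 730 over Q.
Gal(K/Q) = Z/2Z (cyclic of order 2)

x^2 - 730 is irreducible over Q since 730 is not a rational square. The splitting field Q(sqrt(730)) has degree 2 over Q, and its unique nontrivial automorphism is sqrt(730) ↦ -sqrt(730). Hence Gal(Q(sqrt(730))/Q) = Z/2Z.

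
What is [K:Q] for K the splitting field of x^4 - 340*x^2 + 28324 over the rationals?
[K:Q] = 4

f factors as (x^2 - 194)(x^2 - 146); the splitting field is K = Q(sqrt(194), sqrt(146)). Since 194, 146, and 28324 are all non-squares in Q, the three subfields Q(sqrt(194)), Q(sqrt(146)), Q(sqrt(28324)) are distinct degree-2 extensions, so [K:Q] = 4 (Klein four Galois group).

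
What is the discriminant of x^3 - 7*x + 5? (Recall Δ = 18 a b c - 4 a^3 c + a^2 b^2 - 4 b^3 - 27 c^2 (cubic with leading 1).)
Δ = 697

For x^3 + a x^2 + b x + c the discriminant is Δ = 18 a b c - 4 a^3 c + a^2 b^2 - 4 b^3 - 27 c^2.
Plug a = 0, b = -7, c = 5:
  18*(0)*(-7)*(5) - 4*(0)^3*(5) + (0)^2*(-7)^2 - 4*(-7)^3 - 27*(5)^2
  = 0 + (0) + 0 + (1372) + (-675)
  = 697.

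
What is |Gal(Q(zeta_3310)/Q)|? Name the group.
|Gal(Q(zeta_3310)/Q)| = phi(3310) = 1320; group ≅ (Z/3310Z)^* ≅ Z/4Z × Z/330Z

The n-th cyclotomic polynomial Φ_3310(x) is the minimal polynomial of zeta_3310 over Q and has degree phi(3310) = 1320. So Q(zeta_3310) is a degree-1320 Galois extension with Galois group (Z/3310Z)^*. By CRT, (Z/3310Z)^* ≅ (Z/2Z)^* × (Z/5Z)^* × (Z/331Z)^*. Each prime-power unit group is (Z/2Z)^* ≅ trivial group (order 1); (Z/5Z)^* ≅ Z/4Z; (Z/331Z)^* ≅ Z/330Z. Hence Gal(Q(zeta_3310)/Q) ≅ Z/4Z × Z/330Z.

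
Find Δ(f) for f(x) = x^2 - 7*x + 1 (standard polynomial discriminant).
Δ = 45

For a quadratic a x^2 + b x + c the discriminant is Δ = b^2 - 4ac = (-7)^2 - 4*(1)*(1) = 49 - (4) = 45.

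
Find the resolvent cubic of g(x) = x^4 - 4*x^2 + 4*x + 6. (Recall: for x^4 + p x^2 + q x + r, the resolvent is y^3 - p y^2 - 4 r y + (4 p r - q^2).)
h(y) = y^3 + 4*y^2 - 24*y - 112

Identify coefficients: p = -4, q = 4, r = 6.
Plug into h(y) = y^3 - p y^2 - 4 r y + (4 p r - q^2):
  h(y) = y^3 - (-4) y^2 - 4*(6) y + (4*(-4)*(6) - (4)^2)
       = y^3 + (4) y^2 + (-24) y + (-112).
Simplifying: h(y) = y^3 + 4*y^2 - 24*y - 112.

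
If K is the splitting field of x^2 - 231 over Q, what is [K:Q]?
[K:Q] = 2

The polynomial x^2 - 231 is irreducible over Q since 231 is not a perfect square. Its splitting field is Q(sqrt(231)), which has degree 2 over Q.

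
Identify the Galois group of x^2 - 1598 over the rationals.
Gal(K/Q) = Z/2Z (cyclic of order 2)

x^2 - 1598 is irreducible over Q since 1598 is not a rational square. The splitting field Q(sqrt(1598)) has degree 2 over Q, and its unique nontrivial automorphism is sqrt(1598) ↦ -sqrt(1598). Hence Gal(Q(sqrt(1598))/Q) = Z/2Z.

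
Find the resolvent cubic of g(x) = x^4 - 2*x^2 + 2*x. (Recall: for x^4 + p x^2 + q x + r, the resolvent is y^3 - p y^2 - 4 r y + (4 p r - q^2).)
h(y) = y^3 + 2*y^2 - 4

Identify coefficients: p = -2, q = 2, r = 0.
Plug into h(y) = y^3 - p y^2 - 4 r y + (4 p r - q^2):
  h(y) = y^3 - (-2) y^2 - 4*(0) y + (4*(-2)*(0) - (2)^2)
       = y^3 + (2) y^2 + (0) y + (-4).
Simplifying: h(y) = y^3 + 2*y^2 - 4.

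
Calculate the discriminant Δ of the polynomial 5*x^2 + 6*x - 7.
Δ = 176

For a quadratic a x^2 + b x + c the discriminant is Δ = b^2 - 4ac = (6)^2 - 4*(5)*(-7) = 36 - (-140) = 176.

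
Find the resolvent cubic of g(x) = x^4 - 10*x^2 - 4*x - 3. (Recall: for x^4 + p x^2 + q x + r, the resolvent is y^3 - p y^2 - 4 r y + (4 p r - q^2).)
h(y) = y^3 + 10*y^2 + 12*y + 104

Identify coefficients: p = -10, q = -4, r = -3.
Plug into h(y) = y^3 - p y^2 - 4 r y + (4 p r - q^2):
  h(y) = y^3 - (-10) y^2 - 4*(-3) y + (4*(-10)*(-3) - (-4)^2)
       = y^3 + (10) y^2 + (12) y + (104).
Simplifying: h(y) = y^3 + 10*y^2 + 12*y + 104.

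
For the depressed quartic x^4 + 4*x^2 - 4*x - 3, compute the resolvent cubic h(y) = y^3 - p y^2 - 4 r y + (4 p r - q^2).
h(y) = y^3 - 4*y^2 + 12*y - 64

Identify coefficients: p = 4, q = -4, r = -3.
Plug into h(y) = y^3 - p y^2 - 4 r y + (4 p r - q^2):
  h(y) = y^3 - (4) y^2 - 4*(-3) y + (4*(4)*(-3) - (-4)^2)
       = y^3 + (-4) y^2 + (12) y + (-64).
Simplifying: h(y) = y^3 - 4*y^2 + 12*y - 64.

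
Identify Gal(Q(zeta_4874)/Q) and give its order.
|Gal(Q(zeta_4874)/Q)| = phi(4874) = 2436; group ≅ (Z/4874Z)^* ≅ Z/2436Z

The n-th cyclotomic polynomial Φ_4874(x) is the minimal polynomial of zeta_4874 over Q and has degree phi(4874) = 2436. So Q(zeta_4874) is a degree-2436 Galois extension with Galois group (Z/4874Z)^*. By CRT, (Z/4874Z)^* ≅ (Z/2Z)^* × (Z/2437Z)^*. Each prime-power unit group is (Z/2Z)^* ≅ trivial group (order 1); (Z/2437Z)^* ≅ Z/2436Z. Hence Gal(Q(zeta_4874)/Q) ≅ Z/2436Z.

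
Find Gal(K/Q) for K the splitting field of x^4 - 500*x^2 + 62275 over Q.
Gal(K/Q) = V_4 (Klein four-group, Z/2Z × Z/2Z)

f factors as (x^2 - 235)(x^2 - 265), so the splitting field is K = Q(sqrt(235), sqrt(265)). The elements 235, 265, 62275 are all non-squares in Q, so sqrt(235) and sqrt(265) generate independent quadratic extensions. Thus [K:Q] = 4 and Gal(K/Q) is generated by the two order-2 automorphisms sqrt(235) ↦ -sqrt(235) and sqrt(265) ↦ -sqrt(265), giving V_4.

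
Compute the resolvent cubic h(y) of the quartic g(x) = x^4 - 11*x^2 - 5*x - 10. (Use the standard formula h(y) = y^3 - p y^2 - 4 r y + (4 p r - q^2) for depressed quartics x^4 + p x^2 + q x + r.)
h(y) = y^3 + 11*y^2 + 40*y + 415

Identify coefficients: p = -11, q = -5, r = -10.
Plug into h(y) = y^3 - p y^2 - 4 r y + (4 p r - q^2):
  h(y) = y^3 - (-11) y^2 - 4*(-10) y + (4*(-11)*(-10) - (-5)^2)
       = y^3 + (11) y^2 + (40) y + (415).
Simplifying: h(y) = y^3 + 11*y^2 + 40*y + 415.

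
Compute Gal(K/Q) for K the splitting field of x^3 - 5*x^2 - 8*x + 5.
Gal(K/Q) = S_3 (symmetric group of order 6)

Compute the discriminant of x^3 + (-5)*x^2 + (-8)*x + (5): Δ = 9073. Since Δ is not a rational square, the Galois group is not contained in A_3; it must be the full S_3 (irreducibility of the cubic rules out anything smaller).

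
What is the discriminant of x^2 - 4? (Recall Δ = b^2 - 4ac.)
Δ = 16

For a quadratic a x^2 + b x + c the discriminant is Δ = b^2 - 4ac = (0)^2 - 4*(1)*(-4) = 0 - (-16) = 16.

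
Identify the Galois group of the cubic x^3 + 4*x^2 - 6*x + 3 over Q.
Gal(K/Q) = S_3 (symmetric group of order 6)

Compute the discriminant of x^3 + (4)*x^2 + (-6)*x + (3): Δ = -867. Since Δ is not a rational square, the Galois group is not contained in A_3; it must be the full S_3 (irreducibility of the cubic rules out anything smaller).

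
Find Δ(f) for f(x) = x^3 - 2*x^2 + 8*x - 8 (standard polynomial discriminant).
Δ = -1472

For x^3 + a x^2 + b x + c the discriminant is Δ = 18 a b c - 4 a^3 c + a^2 b^2 - 4 b^3 - 27 c^2.
Plug a = -2, b = 8, c = -8:
  18*(-2)*(8)*(-8) - 4*(-2)^3*(-8) + (-2)^2*(8)^2 - 4*(8)^3 - 27*(-8)^2
  = 2304 + (-256) + 256 + (-2048) + (-1728)
  = -1472.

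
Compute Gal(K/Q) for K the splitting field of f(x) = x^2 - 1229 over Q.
Gal(K/Q) = Z/2Z (cyclic of order 2)

x^2 - 1229 is irreducible over Q since 1229 is not a rational square. The splitting field Q(sqrt(1229)) has degree 2 over Q, and its unique nontrivial automorphism is sqrt(1229) ↦ -sqrt(1229). Hence Gal(Q(sqrt(1229))/Q) = Z/2Z.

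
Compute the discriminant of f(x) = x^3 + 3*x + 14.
Δ = -5400

For a depressed cubic x^3 + p x + q the discriminant is Δ = -4 p^3 - 27 q^2 = -4*(3)^3 - 27*(14)^2 = -108 - 5292 = -5400.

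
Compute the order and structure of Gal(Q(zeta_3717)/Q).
|Gal(Q(zeta_3717)/Q)| = phi(3717) = 2088; group ≅ (Z/3717Z)^* ≅ Z/6Z × Z/6Z × Z/58Z

The n-th cyclotomic polynomial Φ_3717(x) is the minimal polynomial of zeta_3717 over Q and has degree phi(3717) = 2088. So Q(zeta_3717) is a degree-2088 Galois extension with Galois group (Z/3717Z)^*. By CRT, (Z/3717Z)^* ≅ (Z/9Z)^* × (Z/7Z)^* × (Z/59Z)^*. Each prime-power unit group is (Z/9Z)^* ≅ Z/6Z; (Z/7Z)^* ≅ Z/6Z; (Z/59Z)^* ≅ Z/58Z. Hence Gal(Q(zeta_3717)/Q) ≅ Z/6Z × Z/6Z × Z/58Z.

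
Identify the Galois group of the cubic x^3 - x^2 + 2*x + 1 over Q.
Gal(K/Q) = S_3 (symmetric group of order 6)

Compute the discriminant of x^3 + (-1)*x^2 + (2)*x + (1): Δ = -87. Since Δ is not a rational square, the Galois group is not contained in A_3; it must be the full S_3 (irreducibility of the cubic rules out anything smaller).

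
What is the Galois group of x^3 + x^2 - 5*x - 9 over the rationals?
Gal(K/Q) = S_3 (symmetric group of order 6)

Compute the discriminant of x^3 + (1)*x^2 + (-5)*x + (-9): Δ = -816. Since Δ is not a rational square, the Galois group is not contained in A_3; it must be the full S_3 (irreducibility of the cubic rules out anything smaller).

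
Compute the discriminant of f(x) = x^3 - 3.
Δ = -243

For a depressed cubic x^3 + p x + q the discriminant is Δ = -4 p^3 - 27 q^2 = -4*(0)^3 - 27*(-3)^2 = 0 - 243 = -243.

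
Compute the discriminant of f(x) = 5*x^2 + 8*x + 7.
Δ = -76

For a quadratic a x^2 + b x + c the discriminant is Δ = b^2 - 4ac = (8)^2 - 4*(5)*(7) = 64 - (140) = -76.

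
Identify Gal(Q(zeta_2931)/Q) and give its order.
|Gal(Q(zeta_2931)/Q)| = phi(2931) = 1952; group ≅ (Z/2931Z)^* ≅ Z/2Z × Z/976Z

The n-th cyclotomic polynomial Φ_2931(x) is the minimal polynomial of zeta_2931 over Q and has degree phi(2931) = 1952. So Q(zeta_2931) is a degree-1952 Galois extension with Galois group (Z/2931Z)^*. By CRT, (Z/2931Z)^* ≅ (Z/3Z)^* × (Z/977Z)^*. Each prime-power unit group is (Z/3Z)^* ≅ Z/2Z; (Z/977Z)^* ≅ Z/976Z. Hence Gal(Q(zeta_2931)/Q) ≅ Z/2Z × Z/976Z.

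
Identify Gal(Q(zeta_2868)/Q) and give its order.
|Gal(Q(zeta_2868)/Q)| = phi(2868) = 952; group ≅ (Z/2868Z)^* ≅ Z/2Z × Z/2Z × Z/238Z

The n-th cyclotomic polynomial Φ_2868(x) is the minimal polynomial of zeta_2868 over Q and has degree phi(2868) = 952. So Q(zeta_2868) is a degree-952 Galois extension with Galois group (Z/2868Z)^*. By CRT, (Z/2868Z)^* ≅ (Z/4Z)^* × (Z/3Z)^* × (Z/239Z)^*. Each prime-power unit group is (Z/4Z)^* ≅ Z/2Z; (Z/3Z)^* ≅ Z/2Z; (Z/239Z)^* ≅ Z/238Z. Hence Gal(Q(zeta_2868)/Q) ≅ Z/2Z × Z/2Z × Z/238Z.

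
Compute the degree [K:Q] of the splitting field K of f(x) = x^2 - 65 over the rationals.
[K:Q] = 2

The polynomial x^2 - 65 is irreducible over Q since 65 is not a perfect square. Its splitting field is Q(sqrt(65)), which has degree 2 over Q.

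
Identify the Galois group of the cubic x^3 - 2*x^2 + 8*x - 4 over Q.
Gal(K/Q) = S_3 (symmetric group of order 6)

Compute the discriminant of x^3 + (-2)*x^2 + (8)*x + (-4): Δ = -1200. Since Δ is not a rational square, the Galois group is not contained in A_3; it must be the full S_3 (irreducibility of the cubic rules out anything smaller).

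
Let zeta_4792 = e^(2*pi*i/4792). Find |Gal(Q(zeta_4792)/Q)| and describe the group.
|Gal(Q(zeta_4792)/Q)| = phi(4792) = 2392; group ≅ (Z/4792Z)^* ≅ Z/2Z × Z/2Z × Z/598Z

The n-th cyclotomic polynomial Φ_4792(x) is the minimal polynomial of zeta_4792 over Q and has degree phi(4792) = 2392. So Q(zeta_4792) is a degree-2392 Galois extension with Galois group (Z/4792Z)^*. By CRT, (Z/4792Z)^* ≅ (Z/8Z)^* × (Z/599Z)^*. Each prime-power unit group is (Z/8Z)^* ≅ Z/2Z × Z/2Z; (Z/599Z)^* ≅ Z/598Z. Hence Gal(Q(zeta_4792)/Q) ≅ Z/2Z × Z/2Z × Z/598Z.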